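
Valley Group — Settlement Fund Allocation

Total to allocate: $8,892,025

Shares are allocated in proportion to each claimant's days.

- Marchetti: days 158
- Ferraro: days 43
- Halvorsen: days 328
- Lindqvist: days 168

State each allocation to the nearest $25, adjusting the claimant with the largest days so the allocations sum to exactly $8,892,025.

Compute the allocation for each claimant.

Marchetti: $2,015,700 · Ferraro: $548,575 · Halvorsen: $4,184,475 · Lindqvist: $2,143,275

Days total: 158 + 43 + 328 + 168 = 697.
Raw shares: Marchetti 2,015,695.77; Ferraro 548,575.43; Halvorsen 4,184,482.35; Lindqvist 2,143,271.45.
At nearest $25: Marchetti $2,015,700; Ferraro $548,575; Halvorsen $4,184,475; Lindqvist $2,143,275. Sum = $8,892,025.
Sum already equals the total — no adjustment.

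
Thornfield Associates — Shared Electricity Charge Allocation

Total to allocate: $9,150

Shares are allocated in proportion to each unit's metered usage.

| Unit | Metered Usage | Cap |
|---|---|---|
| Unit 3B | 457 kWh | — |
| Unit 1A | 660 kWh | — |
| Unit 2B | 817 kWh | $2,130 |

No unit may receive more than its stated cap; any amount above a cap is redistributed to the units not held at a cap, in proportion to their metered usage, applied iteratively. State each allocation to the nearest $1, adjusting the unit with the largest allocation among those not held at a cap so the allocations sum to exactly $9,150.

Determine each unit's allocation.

Unit 3B: $2,872; Unit 1A: $4,148; Unit 2B: $2,130

Metered usage total: 1,934.
Proportional shares (ignoring caps): Unit 3B 2,162.13; Unit 1A 3,122.54; Unit 2B 3,865.33.
Capped: Unit 2B ($2,130); balance $7,020 reallocated over remaining metered usage 1,117.
Shares after redistribution: Unit 3B 2,872.10 → $2,872; Unit 1A 4,147.90 → $4,148.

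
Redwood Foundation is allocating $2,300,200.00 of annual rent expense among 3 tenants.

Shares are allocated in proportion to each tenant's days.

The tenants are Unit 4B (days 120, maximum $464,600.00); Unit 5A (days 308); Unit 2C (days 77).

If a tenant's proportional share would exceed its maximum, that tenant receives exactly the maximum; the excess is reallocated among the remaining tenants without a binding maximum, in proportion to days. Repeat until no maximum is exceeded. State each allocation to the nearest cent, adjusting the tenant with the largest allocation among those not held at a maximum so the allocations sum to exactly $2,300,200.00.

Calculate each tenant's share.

Unit 4B: $464,600.00; Unit 5A: $1,468,480.00; Unit 2C: $367,120.00

Days total: 505.
Pro-rata shares before constraints: Unit 4B 546,582.1782; Unit 5A 1,402,894.2574; Unit 2C 350,723.5644.
Capped: Unit 4B ($464,600.00); remaining pool $1,835,600.00 reallocated over remaining days 385.
Shares after redistribution: Unit 5A 1,468,480.0000 → $1,468,480.00; Unit 2C 367,120.0000 → $367,120.00.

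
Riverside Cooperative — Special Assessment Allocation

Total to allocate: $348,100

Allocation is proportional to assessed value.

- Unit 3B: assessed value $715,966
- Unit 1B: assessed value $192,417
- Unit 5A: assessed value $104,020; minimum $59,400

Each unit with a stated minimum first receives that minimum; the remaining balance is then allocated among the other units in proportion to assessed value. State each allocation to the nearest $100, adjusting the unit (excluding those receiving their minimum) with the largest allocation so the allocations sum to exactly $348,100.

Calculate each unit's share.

Minimums first: Unit 5A $59,400. Balance $288,700.
Balance split over remaining assessed value 908,383: Unit 3B 227,546.51 → $227,500; Unit 1B 61,153.49 → $61,200.

Unit 3B: $227,500; Unit 1B: $61,200; Unit 5A: $59,400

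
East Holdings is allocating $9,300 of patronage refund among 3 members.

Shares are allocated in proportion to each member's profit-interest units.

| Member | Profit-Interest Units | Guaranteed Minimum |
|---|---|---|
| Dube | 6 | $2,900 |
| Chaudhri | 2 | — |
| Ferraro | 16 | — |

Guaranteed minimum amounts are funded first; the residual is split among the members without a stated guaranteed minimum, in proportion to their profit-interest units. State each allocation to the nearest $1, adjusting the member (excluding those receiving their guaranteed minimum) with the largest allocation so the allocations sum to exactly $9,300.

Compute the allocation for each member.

Fund the minimums — Dube $2,900. Remaining pool $6,400.
Remaining pool split over remaining profit-interest units 18: Chaudhri 711.11 → $711; Ferraro 5,688.89 → $5,689.

Dube: $2,900 | Chaudhri: $711 | Ferraro: $5,689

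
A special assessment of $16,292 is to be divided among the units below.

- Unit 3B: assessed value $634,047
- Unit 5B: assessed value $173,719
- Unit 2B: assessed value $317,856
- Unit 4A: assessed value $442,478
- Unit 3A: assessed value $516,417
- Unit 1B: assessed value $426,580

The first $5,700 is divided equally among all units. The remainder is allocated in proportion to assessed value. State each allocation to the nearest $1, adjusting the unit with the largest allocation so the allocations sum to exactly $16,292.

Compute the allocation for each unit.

Unit 3B: $3,625; Unit 5B: $1,683; Unit 2B: $2,291; Unit 4A: $2,816; Unit 3A: $3,128; Unit 1B: $2,749

First tranche $5,700 split equally: $950 each.
Remainder $10,592 by assessed value (total 2,511,097): Unit 3B 2,674.46 → $2,674; Unit 5B 732.76 → $733; Unit 2B 1,340.74 → $1,341; Unit 4A 1,866.41 → $1,866; Unit 3A 2,178.29 → $2,178; Unit 1B 1,799.35 → $1,799.
Rounding difference +$1 on remainder applied to Unit 3B.
Totals: Unit 3B $950 + $2,675 = $3,625; Unit 5B $950 + $733 = $1,683; Unit 2B $950 + $1,341 = $2,291; Unit 4A $950 + $1,866 = $2,816; Unit 3A $950 + $2,178 = $3,128; Unit 1B $950 + $1,799 = $2,749.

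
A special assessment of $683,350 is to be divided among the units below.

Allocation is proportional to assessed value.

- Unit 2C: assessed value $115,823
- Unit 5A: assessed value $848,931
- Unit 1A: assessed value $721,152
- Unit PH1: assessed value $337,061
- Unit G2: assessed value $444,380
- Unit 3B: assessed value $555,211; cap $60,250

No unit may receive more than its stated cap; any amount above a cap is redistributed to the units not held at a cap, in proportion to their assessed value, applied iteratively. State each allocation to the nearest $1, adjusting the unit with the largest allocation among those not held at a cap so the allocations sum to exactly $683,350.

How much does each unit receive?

Total assessed value = 3,022,558.
Unconstrained shares: Unit 2C 26,185.65; Unit 5A 191,929.15; Unit 1A 163,040.45; Unit PH1 76,203.88; Unit G2 100,466.91; Unit 3B 125,523.96.
Capped: Unit 3B ($60,250); remaining pool $623,100 reallocated over remaining assessed value 2,467,347.
Redistributed shares: Unit 2C 29,249.76 → $29,250; Unit 5A 214,387.72 → $214,388; Unit 1A 182,118.61 → $182,119; Unit PH1 85,120.86 → $85,121; Unit G2 112,223.04 → $112,223.
Rounding difference −$1 applied to Unit 5A → $214,387.

Unit 2C: $29,250 · Unit 5A: $214,387 · Unit 1A: $182,119 · Unit PH1: $85,121 · Unit G2: $112,223 · Unit 3B: $60,250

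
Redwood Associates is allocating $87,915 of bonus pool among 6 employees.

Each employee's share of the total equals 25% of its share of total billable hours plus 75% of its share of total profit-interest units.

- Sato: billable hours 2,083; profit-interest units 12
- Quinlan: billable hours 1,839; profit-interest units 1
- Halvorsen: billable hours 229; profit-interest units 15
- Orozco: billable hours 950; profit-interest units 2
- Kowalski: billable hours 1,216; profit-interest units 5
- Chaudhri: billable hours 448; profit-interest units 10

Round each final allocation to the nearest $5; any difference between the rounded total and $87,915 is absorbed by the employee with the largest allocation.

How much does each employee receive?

Sato: $24,350 · Quinlan: $7,440 · Halvorsen: $22,725 · Orozco: $6,015 · Kowalski: $11,275 · Chaudhri: $16,110

Totals — billable hours 6,765, profit-interest units 45.
Combined weights (25% billable hours + 75% profit-interest units): Sato 0.2770; Quinlan 0.0846; Halvorsen 0.2585; Orozco 0.0684; Kowalski 0.1283; Chaudhri 0.1832.
Unrounded shares: Sato 24,350.44; Quinlan 7,439.96; Halvorsen 22,722.75; Orozco 6,016.95; Kowalski 11,276.90; Chaudhri 16,108.00.
After rounding ($5): Sato $24,350; Quinlan $7,440; Halvorsen $22,725; Orozco $6,015; Kowalski $11,275; Chaudhri $16,110. Sum = $87,915.
Rounded total matches; no reconciliation needed.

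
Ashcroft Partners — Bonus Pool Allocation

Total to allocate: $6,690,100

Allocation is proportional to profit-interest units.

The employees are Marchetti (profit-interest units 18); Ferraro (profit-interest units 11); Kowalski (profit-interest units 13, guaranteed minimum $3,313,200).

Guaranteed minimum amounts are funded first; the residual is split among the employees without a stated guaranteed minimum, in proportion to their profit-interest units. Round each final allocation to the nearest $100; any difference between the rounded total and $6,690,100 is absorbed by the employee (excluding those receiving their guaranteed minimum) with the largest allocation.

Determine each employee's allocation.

Marchetti: $2,096,000 | Ferraro: $1,280,900 | Kowalski: $3,313,200

Guaranteed amounts: Kowalski $3,313,200. Balance $3,376,900.
Balance split over remaining profit-interest units 29: Marchetti 2,096,006.90 → $2,096,000; Ferraro 1,280,893.10 → $1,280,900.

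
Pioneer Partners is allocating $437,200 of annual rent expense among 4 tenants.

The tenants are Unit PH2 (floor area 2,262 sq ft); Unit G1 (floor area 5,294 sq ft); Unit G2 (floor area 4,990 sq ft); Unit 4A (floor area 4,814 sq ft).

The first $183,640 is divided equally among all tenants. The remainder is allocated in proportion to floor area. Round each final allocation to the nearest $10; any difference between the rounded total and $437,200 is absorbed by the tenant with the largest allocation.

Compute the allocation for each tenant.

First tranche $183,640 split equally: $45,910 each.
Remainder $253,560 by floor area (total 17,360): Unit PH2 33,038.75 → $33,040; Unit G1 77,324.12 → $77,320; Unit G2 72,883.89 → $72,880; Unit 4A 70,313.24 → $70,310.
Rounding difference +$10 on remainder applied to Unit G1.
Totals: Unit PH2 $45,910 + $33,040 = $78,950; Unit G1 $45,910 + $77,330 = $123,240; Unit G2 $45,910 + $72,880 = $118,790; Unit 4A $45,910 + $70,310 = $116,220.

Unit PH2: $78,950 · Unit G1: $123,240 · Unit G2: $118,790 · Unit 4A: $116,220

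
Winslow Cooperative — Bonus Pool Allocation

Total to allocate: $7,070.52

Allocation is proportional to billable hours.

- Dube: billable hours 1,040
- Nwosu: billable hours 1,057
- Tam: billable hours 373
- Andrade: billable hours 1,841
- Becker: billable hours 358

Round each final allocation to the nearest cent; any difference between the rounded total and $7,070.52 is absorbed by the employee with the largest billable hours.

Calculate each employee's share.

Dube: $1,574.93 · Nwosu: $1,600.67 · Tam: $564.85 · Andrade: $2,787.93 · Becker: $542.14

Billable hours total: 1,040 + 1,057 + 373 + 1,841 + 358 = 4,669.
Pro-rata amounts: Dube 1,574.9284; Nwosu 1,600.6724; Tam 564.8541; Andrade 2,787.9262; Becker 542.1388.
At nearest cent: Dube $1,574.93; Nwosu $1,600.67; Tam $564.85; Andrade $2,787.93; Becker $542.14. Sum = $7,070.52.
Sum already equals the total — no adjustment.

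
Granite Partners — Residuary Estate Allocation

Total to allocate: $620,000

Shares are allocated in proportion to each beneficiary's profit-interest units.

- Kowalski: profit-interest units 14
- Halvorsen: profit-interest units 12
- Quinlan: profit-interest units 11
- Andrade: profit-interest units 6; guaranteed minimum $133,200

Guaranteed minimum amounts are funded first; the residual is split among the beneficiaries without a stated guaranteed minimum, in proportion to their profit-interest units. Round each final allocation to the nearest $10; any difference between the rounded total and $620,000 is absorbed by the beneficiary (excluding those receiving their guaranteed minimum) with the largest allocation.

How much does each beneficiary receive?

Kowalski: $184,200; Halvorsen: $157,880; Quinlan: $144,720; Andrade: $133,200

Minimums first: Andrade $133,200. Residual $486,800.
Residual split over remaining profit-interest units 37: Kowalski 184,194.59 → $184,190; Halvorsen 157,881.08 → $157,880; Quinlan 144,724.32 → $144,720.
Rounding difference +$10 applied to Kowalski → $184,200.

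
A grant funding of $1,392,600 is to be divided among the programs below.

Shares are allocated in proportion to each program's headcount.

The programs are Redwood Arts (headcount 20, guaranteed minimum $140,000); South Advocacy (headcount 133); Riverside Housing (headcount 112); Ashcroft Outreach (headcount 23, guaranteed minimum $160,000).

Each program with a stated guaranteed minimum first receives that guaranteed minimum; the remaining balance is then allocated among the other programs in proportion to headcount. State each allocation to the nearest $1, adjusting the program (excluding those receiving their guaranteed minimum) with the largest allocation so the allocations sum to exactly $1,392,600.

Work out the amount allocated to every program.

Redwood Arts: $140,000 | South Advocacy: $593,126 | Riverside Housing: $499,474 | Ashcroft Outreach: $160,000

Fund the minimums — Redwood Arts $140,000; Ashcroft Outreach $160,000. Remaining pool $1,092,600.
Remaining pool split over remaining headcount 245: South Advocacy 593,125.71 → $593,126; Riverside Housing 499,474.29 → $499,474.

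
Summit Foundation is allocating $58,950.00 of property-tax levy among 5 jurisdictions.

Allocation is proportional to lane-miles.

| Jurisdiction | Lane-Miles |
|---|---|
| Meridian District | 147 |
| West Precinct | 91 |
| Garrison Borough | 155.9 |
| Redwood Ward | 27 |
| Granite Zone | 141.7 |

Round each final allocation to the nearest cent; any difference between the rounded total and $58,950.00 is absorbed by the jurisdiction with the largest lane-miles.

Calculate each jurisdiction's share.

Meridian District: $15,402.86; West Precinct: $9,535.10; Garrison Borough: $16,335.42; Redwood Ward: $2,829.10; Granite Zone: $14,847.52

Combined lane-miles = 147 + 91 + 155.9 + 27 + 141.7 = 562.6.
Raw shares: Meridian District 15,402.8617; West Precinct 9,535.1049; Garrison Borough 16,335.4159; Redwood Ward 2,829.0970; Granite Zone 14,847.5204.
At nearest cent: Meridian District $15,402.86; West Precinct $9,535.10; Garrison Borough $16,335.42; Redwood Ward $2,829.10; Granite Zone $14,847.52. Sum = $58,950.00.
Sum already equals the total — no adjustment.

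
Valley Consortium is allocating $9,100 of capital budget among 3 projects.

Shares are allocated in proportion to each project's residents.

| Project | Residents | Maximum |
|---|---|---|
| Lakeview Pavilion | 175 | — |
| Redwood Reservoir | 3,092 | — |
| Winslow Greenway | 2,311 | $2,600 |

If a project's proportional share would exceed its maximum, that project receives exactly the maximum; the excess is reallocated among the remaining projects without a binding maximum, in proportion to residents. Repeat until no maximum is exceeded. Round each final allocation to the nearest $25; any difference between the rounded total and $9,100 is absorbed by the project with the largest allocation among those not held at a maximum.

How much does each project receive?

Lakeview Pavilion: $350; Redwood Reservoir: $6,150; Winslow Greenway: $2,600

Combined residents = 5,578.
Unconstrained shares: Lakeview Pavilion 285.50; Redwood Reservoir 5,044.32; Winslow Greenway 3,770.19.
Held at cap: Winslow Greenway ($2,600); remaining pool $6,500 reallocated over remaining residents 3,267.
Remaining shares: Lakeview Pavilion 348.18 → $350; Redwood Reservoir 6,151.82 → $6,150.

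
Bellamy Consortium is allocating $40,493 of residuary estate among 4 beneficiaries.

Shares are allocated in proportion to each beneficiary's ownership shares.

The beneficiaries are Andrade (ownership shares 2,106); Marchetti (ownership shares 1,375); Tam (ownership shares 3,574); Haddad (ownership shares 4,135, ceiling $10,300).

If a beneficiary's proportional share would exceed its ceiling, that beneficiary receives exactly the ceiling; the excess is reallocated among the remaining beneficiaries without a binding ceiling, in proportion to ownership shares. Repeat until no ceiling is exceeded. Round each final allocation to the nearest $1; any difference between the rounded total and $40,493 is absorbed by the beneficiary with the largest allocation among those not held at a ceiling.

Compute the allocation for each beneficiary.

Total ownership shares = 11,190.
Unconstrained shares: Andrade 7,620.93; Marchetti 4,975.68; Tam 12,933.15; Haddad 14,963.23.
Held at cap: Haddad ($10,300); balance $30,193 reallocated over remaining ownership shares 7,055.
Shares after redistribution: Andrade 9,012.96 → $9,013; Marchetti 5,884.53 → $5,885; Tam 15,295.504 → $15,296.
Rounding difference −$1 applied to Tam → $15,295.

Andrade: $9,013 · Marchetti: $5,885 · Tam: $15,295 · Haddad: $10,300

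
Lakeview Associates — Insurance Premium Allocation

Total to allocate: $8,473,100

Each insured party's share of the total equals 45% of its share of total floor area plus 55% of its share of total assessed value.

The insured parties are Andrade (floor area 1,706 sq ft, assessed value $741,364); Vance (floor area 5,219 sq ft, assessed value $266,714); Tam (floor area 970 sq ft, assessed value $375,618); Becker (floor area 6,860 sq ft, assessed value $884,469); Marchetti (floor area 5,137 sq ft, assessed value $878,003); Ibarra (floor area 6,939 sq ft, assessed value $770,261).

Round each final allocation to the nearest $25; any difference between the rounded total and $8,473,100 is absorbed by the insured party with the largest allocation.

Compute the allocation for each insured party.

Floor area total 26,831; assessed value total 3,916,429.
Composite weights (45% floor area + 55% assessed value): Andrade 0.1327; Vance 0.1250; Tam 0.0690; Becker 0.2393; Marchetti 0.2095; Ibarra 0.2245.
Raw shares: Andrade 1,124,593.70; Vance 1,059,026.86; Tam 584,796.87; Becker 2,027,299.75; Marchetti 1,774,754.00; Ibarra 1,902,628.82.
At nearest $25: Andrade $1,124,600; Vance $1,059,025; Tam $584,800; Becker $2,027,300; Marchetti $1,774,750; Ibarra $1,902,625. Sum = $8,473,100.
No rounding difference to absorb.

Andrade: $1,124,600 | Vance: $1,059,025 | Tam: $584,800 | Becker: $2,027,300 | Marchetti: $1,774,750 | Ibarra: $1,902,625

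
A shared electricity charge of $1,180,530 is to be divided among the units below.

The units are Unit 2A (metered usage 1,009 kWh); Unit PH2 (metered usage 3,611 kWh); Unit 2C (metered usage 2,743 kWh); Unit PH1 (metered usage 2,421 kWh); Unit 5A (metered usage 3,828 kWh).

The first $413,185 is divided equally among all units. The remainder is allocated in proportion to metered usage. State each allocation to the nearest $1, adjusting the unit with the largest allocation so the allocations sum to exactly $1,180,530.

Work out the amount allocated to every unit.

Equal tier: $413,185 ÷ 5 = $82,637 apiece.
Remainder $767,345 by metered usage (total 13,612): Unit 2A 56,880.04 → $56,880; Unit PH2 203,561.77 → $203,562; Unit 2C 154,630.28 → $154,630; Unit PH1 136,478.27 → $136,478; Unit 5A 215,794.64 → $215,795.
Totals: Unit 2A $82,637 + $56,880 = $139,517; Unit PH2 $82,637 + $203,562 = $286,199; Unit 2C $82,637 + $154,630 = $237,267; Unit PH1 $82,637 + $136,478 = $219,115; Unit 5A $82,637 + $215,795 = $298,432.

Unit 2A: $139,517 · Unit PH2: $286,199 · Unit 2C: $237,267 · Unit PH1: $219,115 · Unit 5A: $298,432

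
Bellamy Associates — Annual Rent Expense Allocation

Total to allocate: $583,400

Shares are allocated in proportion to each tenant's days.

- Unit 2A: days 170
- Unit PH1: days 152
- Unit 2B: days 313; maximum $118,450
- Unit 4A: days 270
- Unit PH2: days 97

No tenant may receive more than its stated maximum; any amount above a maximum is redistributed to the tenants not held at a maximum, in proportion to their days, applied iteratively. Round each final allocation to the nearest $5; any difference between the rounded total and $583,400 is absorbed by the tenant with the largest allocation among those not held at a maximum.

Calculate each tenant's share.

Total days = 1,002.
Unconstrained shares: Unit 2A 98,980.04; Unit PH1 88,499.80; Unit 2B 182,239.72; Unit 4A 157,203.59; Unit PH2 56,476.85.
Capped: Unit 2B ($118,450); balance $464,950 reallocated over remaining days 689.
Shares after redistribution: Unit 2A 114,719.16 → $114,720; Unit PH1 102,572.42 → $102,570; Unit 4A 182,201.02 → $182,200; Unit PH2 65,457.40 → $65,455.
Rounding difference +$5 applied to Unit 4A → $182,205.

Unit 2A: $114,720; Unit PH1: $102,570; Unit 2B: $118,450; Unit 4A: $182,205; Unit PH2: $65,455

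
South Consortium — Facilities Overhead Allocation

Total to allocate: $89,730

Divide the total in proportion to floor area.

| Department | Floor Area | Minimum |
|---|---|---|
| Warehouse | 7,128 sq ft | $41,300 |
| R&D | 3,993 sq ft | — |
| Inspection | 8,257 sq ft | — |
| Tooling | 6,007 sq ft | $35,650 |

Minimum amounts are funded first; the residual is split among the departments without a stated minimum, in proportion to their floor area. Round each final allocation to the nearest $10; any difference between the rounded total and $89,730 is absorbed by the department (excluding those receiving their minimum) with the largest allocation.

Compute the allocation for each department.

Warehouse: $41,300 · R&D: $4,170 · Inspection: $8,610 · Tooling: $35,650

Guaranteed amounts: Warehouse $41,300; Tooling $35,650. Remaining pool $12,780.
Remaining pool split over remaining floor area 12,250: R&D 4,165.76 → $4,170; Inspection 8,614.24 → $8,610.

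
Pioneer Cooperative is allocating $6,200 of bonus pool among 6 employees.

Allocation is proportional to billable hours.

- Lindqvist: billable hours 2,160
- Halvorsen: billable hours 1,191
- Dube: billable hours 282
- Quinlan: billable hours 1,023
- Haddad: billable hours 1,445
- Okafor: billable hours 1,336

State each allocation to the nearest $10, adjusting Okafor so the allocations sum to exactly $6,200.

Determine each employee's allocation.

Billable hours total: 7,437.
Unrounded shares: Lindqvist 2,160/7,437 × $6,200 = 1,800.73; Halvorsen 1,191/7,437 × $6,200 = 992.90; Dube 282/7,437 × $6,200 = 235.09; Quinlan 1,023/7,437 × $6,200 = 852.84; Haddad 1,445/7,437 × $6,200 = 1,204.65; Okafor 1,336/7,437 × $6,200 = 1,113.78.
Rounded to nearest $10: Lindqvist $1,800; Halvorsen $990; Dube $240; Quinlan $850; Haddad $1,200; Okafor $1,110. Sum = $6,190.
Difference $6,200 − $6,190 = +$10 applied to Okafor: Okafor becomes $1,120.

Lindqvist: $1,800; Halvorsen: $990; Dube: $240; Quinlan: $850; Haddad: $1,200; Okafor: $1,120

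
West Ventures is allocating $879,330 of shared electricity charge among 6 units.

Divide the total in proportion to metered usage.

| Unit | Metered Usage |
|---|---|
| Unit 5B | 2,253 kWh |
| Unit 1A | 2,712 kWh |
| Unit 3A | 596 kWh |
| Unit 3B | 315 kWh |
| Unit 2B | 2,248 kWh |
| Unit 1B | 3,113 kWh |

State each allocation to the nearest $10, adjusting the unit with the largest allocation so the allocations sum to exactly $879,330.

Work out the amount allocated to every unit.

Unit 5B: $176,300 · Unit 1A: $212,220 · Unit 3A: $46,640 · Unit 3B: $24,650 · Unit 2B: $175,910 · Unit 1B: $243,610

Combined metered usage = 11,237.
Unrounded shares: Unit 5B 2,253/11,237 × $879,330 = 176,304.22; Unit 1A 2,712/11,237 × $879,330 = 212,222.39; Unit 3A 596/11,237 × $879,330 = 46,638.84; Unit 3B 315/11,237 × $879,330 = 24,649.72; Unit 2B 2,248/11,237 × $879,330 = 175,912.95; Unit 1B 3,113/11,237 × $879,330 = 243,601.88.
Rounded to nearest $10: Unit 5B $176,300; Unit 1A $212,220; Unit 3A $46,640; Unit 3B $24,650; Unit 2B $175,910; Unit 1B $243,600. Sum = $879,320.
Difference $879,330 − $879,320 = +$10 applied to largest allocation (Unit 1B): Unit 1B becomes $243,610.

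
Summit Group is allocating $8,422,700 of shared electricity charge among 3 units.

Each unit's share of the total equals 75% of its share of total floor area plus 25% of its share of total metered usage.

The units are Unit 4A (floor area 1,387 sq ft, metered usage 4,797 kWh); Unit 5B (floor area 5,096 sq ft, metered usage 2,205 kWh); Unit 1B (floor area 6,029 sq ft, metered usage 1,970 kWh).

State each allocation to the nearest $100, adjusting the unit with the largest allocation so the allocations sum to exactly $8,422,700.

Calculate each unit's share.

Unit 4A: $1,826,100; Unit 5B: $3,090,400; Unit 1B: $3,506,200

Totals — floor area 12,512, metered usage 8,972.
Combined weights (75% floor area + 25% metered usage): Unit 4A 0.2168; Unit 5B 0.3669; Unit 1B 0.4163.
Pro-rata amounts: Unit 4A 1,826,092.19; Unit 5B 3,090,355.19; Unit 1B 3,506,252.62.
At nearest $100: Unit 4A $1,826,100; Unit 5B $3,090,400; Unit 1B $3,506,300. Sum = $8,422,800.
Difference $8,422,700 − $8,422,800 = −$100 applied to largest allocation (Unit 1B): Unit 1B becomes $3,506,200.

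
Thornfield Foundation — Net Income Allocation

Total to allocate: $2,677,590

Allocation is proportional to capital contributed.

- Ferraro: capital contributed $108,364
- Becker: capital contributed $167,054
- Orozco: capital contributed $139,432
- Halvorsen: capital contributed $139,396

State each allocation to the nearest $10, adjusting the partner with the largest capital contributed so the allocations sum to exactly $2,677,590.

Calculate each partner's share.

Capital contributed total: 108,364 + 167,054 + 139,432 + 139,396 = 554,246.
Pro-rata amounts: Ferraro 523,511.88; Becker 807,046.19; Orozco 673,602.93; Halvorsen 673,429.01.
After rounding ($10): Ferraro $523,510; Becker $807,050; Orozco $673,600; Halvorsen $673,430. Sum = $2,677,590.
No rounding difference to absorb.

Ferraro: $523,510 | Becker: $807,050 | Orozco: $673,600 | Halvorsen: $673,430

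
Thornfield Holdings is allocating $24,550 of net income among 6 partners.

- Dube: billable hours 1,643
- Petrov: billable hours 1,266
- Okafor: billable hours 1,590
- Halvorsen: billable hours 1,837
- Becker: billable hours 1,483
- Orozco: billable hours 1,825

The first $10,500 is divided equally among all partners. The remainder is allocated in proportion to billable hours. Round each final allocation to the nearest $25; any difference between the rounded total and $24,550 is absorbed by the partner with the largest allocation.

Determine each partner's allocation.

Dube: $4,150 | Petrov: $3,600 | Okafor: $4,075 | Halvorsen: $4,425 | Becker: $3,900 | Orozco: $4,400

$10,500 shared equally gives $1,750 per partner.
Remainder $14,050 by billable hours (total 9,644): Dube 2,393.63 → $2,400; Petrov 1,844.39 → $1,850; Okafor 2,316.41 → $2,325; Halvorsen 2,676.26 → $2,675; Becker 2,160.53 → $2,150; Orozco 2,658.78 → $2,650.
Totals: Dube $1,750 + $2,400 = $4,150; Petrov $1,750 + $1,850 = $3,600; Okafor $1,750 + $2,325 = $4,075; Halvorsen $1,750 + $2,675 = $4,425; Becker $1,750 + $2,150 = $3,900; Orozco $1,750 + $2,650 = $4,400.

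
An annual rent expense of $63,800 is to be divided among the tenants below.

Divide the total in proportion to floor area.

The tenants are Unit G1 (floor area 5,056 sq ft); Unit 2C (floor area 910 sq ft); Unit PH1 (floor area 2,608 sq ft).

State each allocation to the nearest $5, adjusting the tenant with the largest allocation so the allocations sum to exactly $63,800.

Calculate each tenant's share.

Unit G1: $37,625 · Unit 2C: $6,770 · Unit PH1: $19,405

Floor area total: 8,574.
Raw shares: Unit G1 5,056/8,574 × $63,800 = 37,622.21; Unit 2C 910/8,574 × $63,800 = 6,771.40; Unit PH1 2,608/8,574 × $63,800 = 19,406.39.
Rounded to nearest $5: Unit G1 $37,620; Unit 2C $6,770; Unit PH1 $19,405. Sum = $63,795.
Difference $63,800 − $63,795 = +$5 applied to largest allocation (Unit G1): Unit G1 becomes $37,625.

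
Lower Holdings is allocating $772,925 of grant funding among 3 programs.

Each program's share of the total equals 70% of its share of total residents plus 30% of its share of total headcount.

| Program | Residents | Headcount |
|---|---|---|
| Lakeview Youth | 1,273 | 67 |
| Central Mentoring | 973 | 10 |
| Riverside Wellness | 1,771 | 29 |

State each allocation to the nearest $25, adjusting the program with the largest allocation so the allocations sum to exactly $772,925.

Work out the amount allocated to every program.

Totals — residents 4,017, headcount 106.
Blended shares (70% residents + 30% headcount): Lakeview Youth 0.4115; Central Mentoring 0.1979; Riverside Wellness 0.3907.
Unrounded shares: Lakeview Youth 318,023.74; Central Mentoring 152,928.07; Riverside Wellness 301,973.19.
At nearest $25: Lakeview Youth $318,025; Central Mentoring $152,925; Riverside Wellness $301,975. Sum = $772,925.
Sum already equals the total — no adjustment.

Lakeview Youth: $318,025 · Central Mentoring: $152,925 · Riverside Wellness: $301,975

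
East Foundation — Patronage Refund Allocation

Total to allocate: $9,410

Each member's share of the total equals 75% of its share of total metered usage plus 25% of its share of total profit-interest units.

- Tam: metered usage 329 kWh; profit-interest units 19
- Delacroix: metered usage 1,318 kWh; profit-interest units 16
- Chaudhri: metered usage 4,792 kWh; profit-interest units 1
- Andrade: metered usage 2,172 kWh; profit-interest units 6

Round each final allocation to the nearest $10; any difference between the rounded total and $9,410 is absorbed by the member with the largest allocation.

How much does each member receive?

Tam: $1,330 · Delacroix: $1,980 · Chaudhri: $3,980 · Andrade: $2,120

Metered usage total 8,611; profit-interest units total 42.
Blended shares (75% metered usage + 25% profit-interest units): Tam 0.1418; Delacroix 0.2100; Chaudhri 0.4233; Andrade 0.2249.
Proportional shares: Tam 1,333.87; Delacroix 1,976.41; Chaudhri 3,983.49; Andrade 2,116.22.
After rounding ($10): Tam $1,330; Delacroix $1,980; Chaudhri $3,980; Andrade $2,120. Sum = $9,410.
Sum already equals the total — no adjustment.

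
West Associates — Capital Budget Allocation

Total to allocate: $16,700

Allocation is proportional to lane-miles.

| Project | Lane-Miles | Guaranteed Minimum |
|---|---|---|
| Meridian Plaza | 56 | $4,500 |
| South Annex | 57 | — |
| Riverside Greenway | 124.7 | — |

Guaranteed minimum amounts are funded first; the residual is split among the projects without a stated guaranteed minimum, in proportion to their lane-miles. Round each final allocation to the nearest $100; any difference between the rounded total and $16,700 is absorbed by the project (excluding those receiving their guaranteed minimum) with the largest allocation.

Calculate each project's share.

Fund the minimums — Meridian Plaza $4,500. Balance $12,200.
Balance split over remaining lane-miles 181.7: South Annex 3,827.19 → $3,800; Riverside Greenway 8,372.81 → $8,400.

Meridian Plaza: $4,500 · South Annex: $3,800 · Riverside Greenway: $8,400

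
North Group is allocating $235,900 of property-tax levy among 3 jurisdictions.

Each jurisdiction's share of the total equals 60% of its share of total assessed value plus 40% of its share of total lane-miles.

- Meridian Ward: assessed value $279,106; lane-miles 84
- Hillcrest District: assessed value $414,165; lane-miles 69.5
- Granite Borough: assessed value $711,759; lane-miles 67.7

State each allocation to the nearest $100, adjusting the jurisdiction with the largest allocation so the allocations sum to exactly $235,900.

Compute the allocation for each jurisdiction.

Meridian Ward: $63,900; Hillcrest District: $71,400; Granite Borough: $100,600

Totals — assessed value 1,405,030, lane-miles 221.2.
Combined weights (60% assessed value + 40% lane-miles): Meridian Ward 0.2711; Hillcrest District 0.3025; Granite Borough 0.4264.
Unrounded shares: Meridian Ward 63,949.51; Hillcrest District 71,369.65; Granite Borough 100,580.84.
After rounding ($100): Meridian Ward $63,900; Hillcrest District $71,400; Granite Borough $100,600. Sum = $235,900.
No rounding difference to absorb.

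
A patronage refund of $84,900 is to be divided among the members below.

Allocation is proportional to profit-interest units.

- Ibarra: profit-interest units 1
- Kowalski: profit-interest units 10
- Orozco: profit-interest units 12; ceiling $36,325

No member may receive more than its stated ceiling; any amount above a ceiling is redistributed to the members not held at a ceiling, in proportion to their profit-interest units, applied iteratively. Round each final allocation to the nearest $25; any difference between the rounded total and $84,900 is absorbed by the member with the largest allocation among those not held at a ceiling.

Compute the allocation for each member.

Combined profit-interest units = 23.
Proportional shares (ignoring caps): Ibarra 3,691.30; Kowalski 36,913.04; Orozco 44,295.65.
Held at cap: Orozco ($36,325); remaining pool $48,575 reallocated over remaining profit-interest units 11.
Remaining shares: Ibarra 4,415.91 → $4,425; Kowalski 44,159.09 → $44,150.

Ibarra: $4,425 · Kowalski: $44,150 · Orozco: $36,325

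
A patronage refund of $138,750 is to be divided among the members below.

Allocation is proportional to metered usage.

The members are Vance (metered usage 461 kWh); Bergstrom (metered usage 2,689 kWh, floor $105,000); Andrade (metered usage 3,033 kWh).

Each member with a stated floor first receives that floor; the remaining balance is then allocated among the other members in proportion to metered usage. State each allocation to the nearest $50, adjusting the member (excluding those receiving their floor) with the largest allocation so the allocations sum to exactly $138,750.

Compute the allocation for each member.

Fund the minimums — Bergstrom $105,000. Balance $33,750.
Balance split over remaining metered usage 3,494: Vance 4,452.99 → $4,450; Andrade 29,297.01 → $29,300.

Vance: $4,450 | Bergstrom: $105,000 | Andrade: $29,300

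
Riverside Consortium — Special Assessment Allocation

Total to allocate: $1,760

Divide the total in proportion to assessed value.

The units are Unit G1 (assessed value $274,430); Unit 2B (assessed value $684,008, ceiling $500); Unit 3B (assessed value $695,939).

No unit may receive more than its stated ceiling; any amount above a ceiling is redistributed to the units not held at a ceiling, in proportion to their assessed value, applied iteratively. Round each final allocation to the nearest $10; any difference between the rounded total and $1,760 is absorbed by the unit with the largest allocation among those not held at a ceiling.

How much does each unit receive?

Unit G1: $360 | Unit 2B: $500 | Unit 3B: $900

Assessed value total: 1,654,377.
Proportional shares (ignoring caps): Unit G1 291.95; Unit 2B 727.68; Unit 3B 740.37.
Held at cap: Unit 2B ($500); remaining pool $1,260 reallocated over remaining assessed value 970,369.
Remaining shares: Unit G1 356.34 → $360; Unit 3B 903.66 → $900.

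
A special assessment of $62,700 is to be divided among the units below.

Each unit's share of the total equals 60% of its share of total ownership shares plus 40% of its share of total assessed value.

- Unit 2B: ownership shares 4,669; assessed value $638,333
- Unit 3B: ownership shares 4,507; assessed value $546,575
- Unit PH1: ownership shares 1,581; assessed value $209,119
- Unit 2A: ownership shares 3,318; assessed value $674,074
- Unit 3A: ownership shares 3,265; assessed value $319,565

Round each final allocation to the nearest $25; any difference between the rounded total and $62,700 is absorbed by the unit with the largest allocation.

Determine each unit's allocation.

Totals — ownership shares 17,340, assessed value 2,387,666.
Blended shares (60% ownership shares + 40% assessed value): Unit 2B 0.2685; Unit 3B 0.2475; Unit PH1 0.0897; Unit 2A 0.2277; Unit 3A 0.1665.
Proportional shares: Unit 2B 16,834.67; Unit 3B 15,519.38; Unit PH1 5,626.64; Unit 2A 14,279.03; Unit 3A 10,440.29.
At nearest $25: Unit 2B $16,825; Unit 3B $15,525; Unit PH1 $5,625; Unit 2A $14,275; Unit 3A $10,450. Sum = $62,700.
Sum already equals the total — no adjustment.

Unit 2B: $16,825 | Unit 3B: $15,525 | Unit PH1: $5,625 | Unit 2A: $14,275 | Unit 3A: $10,450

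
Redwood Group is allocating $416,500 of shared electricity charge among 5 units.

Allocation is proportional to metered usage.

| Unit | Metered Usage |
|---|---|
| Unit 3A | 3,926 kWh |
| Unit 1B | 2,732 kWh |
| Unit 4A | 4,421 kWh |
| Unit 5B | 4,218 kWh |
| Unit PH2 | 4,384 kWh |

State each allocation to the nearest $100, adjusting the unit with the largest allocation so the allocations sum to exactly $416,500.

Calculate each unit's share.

Combined metered usage = 19,681.
Raw shares: Unit 3A 3,926/19,681 × $416,500 = 83,084.14; Unit 1B 2,732/19,681 × $416,500 = 57,816.07; Unit 4A 4,421/19,681 × $416,500 = 93,559.60; Unit 5B 4,218/19,681 × $416,500 = 89,263.60; Unit PH2 4,384/19,681 × $416,500 = 92,776.59.
After rounding ($100): Unit 3A $83,100; Unit 1B $57,800; Unit 4A $93,600; Unit 5B $89,300; Unit PH2 $92,800. Sum = $416,600.
Difference $416,500 − $416,600 = −$100 applied to largest allocation (Unit 4A): Unit 4A becomes $93,500.

Unit 3A: $83,100 | Unit 1B: $57,800 | Unit 4A: $93,500 | Unit 5B: $89,300 | Unit PH2: $92,800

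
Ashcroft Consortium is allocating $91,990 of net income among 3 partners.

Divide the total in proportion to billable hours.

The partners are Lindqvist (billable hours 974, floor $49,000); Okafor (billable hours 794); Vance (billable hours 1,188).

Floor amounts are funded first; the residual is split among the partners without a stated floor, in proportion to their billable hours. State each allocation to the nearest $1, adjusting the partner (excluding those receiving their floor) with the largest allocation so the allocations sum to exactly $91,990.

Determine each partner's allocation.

Lindqvist: $49,000 | Okafor: $17,222 | Vance: $25,768

Minimums first: Lindqvist $49,000. Residual $42,990.
Residual split over remaining billable hours 1,982: Okafor 17,222.03 → $17,222; Vance 25,767.97 → $25,768.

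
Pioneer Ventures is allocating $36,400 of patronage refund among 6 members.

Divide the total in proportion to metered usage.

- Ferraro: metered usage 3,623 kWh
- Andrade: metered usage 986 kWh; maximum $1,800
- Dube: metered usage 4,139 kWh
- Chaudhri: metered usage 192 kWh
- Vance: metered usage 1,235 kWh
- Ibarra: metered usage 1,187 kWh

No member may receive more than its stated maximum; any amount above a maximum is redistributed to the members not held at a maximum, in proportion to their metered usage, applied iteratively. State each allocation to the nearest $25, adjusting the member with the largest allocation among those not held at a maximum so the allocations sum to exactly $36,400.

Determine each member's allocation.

Combined metered usage = 11,362.
Unconstrained shares: Ferraro 11,606.86; Andrade 3,158.81; Dube 13,259.95; Chaudhri 615.10; Vance 3,956.52; Ibarra 3,802.75.
Cap binds for Andrade ($1,800); remaining pool $34,600 reallocated over remaining metered usage 10,376.
Redistributed shares: Ferraro 12,081.32 → $12,075; Dube 13,801.99 → $13,800; Chaudhri 640.25 → $650; Vance 4,118.25 → $4,125; Ibarra 3,958.19 → $3,950.

Ferraro: $12,075 · Andrade: $1,800 · Dube: $13,800 · Chaudhri: $650 · Vance: $4,125 · Ibarra: $3,950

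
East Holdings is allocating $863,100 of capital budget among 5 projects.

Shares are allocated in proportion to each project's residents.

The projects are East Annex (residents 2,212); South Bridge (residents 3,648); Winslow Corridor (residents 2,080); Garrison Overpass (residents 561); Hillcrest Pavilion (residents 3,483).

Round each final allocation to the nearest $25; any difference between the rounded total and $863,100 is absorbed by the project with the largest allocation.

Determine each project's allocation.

Residents total: 11,984.
Raw shares: East Annex 2,212/11,984 × $863,100 = 159,310.51; South Bridge 3,648/11,984 × $863,100 = 262,732.71; Winslow Corridor 2,080/11,984 × $863,100 = 149,803.74; Garrison Overpass 561/11,984 × $863,100 = 40,403.80; Hillcrest Pavilion 3,483/11,984 × $863,100 = 250,849.24.
Rounded to nearest $25: East Annex $159,300; South Bridge $262,725; Winslow Corridor $149,800; Garrison Overpass $40,400; Hillcrest Pavilion $250,850. Sum = $863,075.
Difference $863,100 − $863,075 = +$25 applied to largest allocation (South Bridge): South Bridge becomes $262,750.

East Annex: $159,300 · South Bridge: $262,750 · Winslow Corridor: $149,800 · Garrison Overpass: $40,400 · Hillcrest Pavilion: $250,850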